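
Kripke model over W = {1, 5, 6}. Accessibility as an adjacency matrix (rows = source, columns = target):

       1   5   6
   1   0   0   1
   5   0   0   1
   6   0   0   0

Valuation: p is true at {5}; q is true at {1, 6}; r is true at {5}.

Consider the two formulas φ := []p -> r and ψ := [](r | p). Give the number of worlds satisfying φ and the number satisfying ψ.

For []p -> r:
1: []p is F, r is F. ✓
5: []p is F, r is T. ✓
6: []p is T, r is F. ✗
— 2 worlds.
For [](r | p):
1: successors {6}; r | p there: 6:F. ✗
5: successors {6}; r | p there: 6:F. ✗
6: no successors, so [](r | p) holds vacuously. ✓
— 1 world.

2 and 1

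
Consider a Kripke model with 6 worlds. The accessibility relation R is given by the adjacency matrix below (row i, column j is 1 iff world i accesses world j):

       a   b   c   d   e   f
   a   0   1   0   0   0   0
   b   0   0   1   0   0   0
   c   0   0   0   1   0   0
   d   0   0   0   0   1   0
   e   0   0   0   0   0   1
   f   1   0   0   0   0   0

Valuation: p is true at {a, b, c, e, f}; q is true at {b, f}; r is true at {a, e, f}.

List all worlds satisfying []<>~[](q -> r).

{e}

a: successors {b}; <>~[](q -> r) there: b:F. ✗
b: successors {c}; <>~[](q -> r) there: c:F. ✗
c: successors {d}; <>~[](q -> r) there: d:F. ✗
d: successors {e}; <>~[](q -> r) there: e:F. ✗
e: successors {f}; <>~[](q -> r) there: f:T. ✓
f: successors {a}; <>~[](q -> r) there: a:F. ✗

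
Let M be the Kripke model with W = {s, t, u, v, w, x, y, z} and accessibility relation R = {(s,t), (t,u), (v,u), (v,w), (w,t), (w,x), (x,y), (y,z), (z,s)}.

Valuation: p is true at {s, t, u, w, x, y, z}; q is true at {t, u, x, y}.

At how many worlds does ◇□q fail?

s: successors {t}; □q there: t:T. ✓
t: successors {u}; □q there: u:T. ✓
u: no successors, so ◇□q fails. ✗
v: successors {u, w}; □q there: u:T, w:T. ✓
w: successors {t, x}; □q there: t:T, x:T. ✓
x: successors {y}; □q there: y:F. ✗
y: successors {z}; □q there: z:F. ✗
z: successors {s}; □q there: s:T. ✓
Satisfying worlds: {s, t, v, w, z}.
So ◇□q fails at the other 3 worlds.

3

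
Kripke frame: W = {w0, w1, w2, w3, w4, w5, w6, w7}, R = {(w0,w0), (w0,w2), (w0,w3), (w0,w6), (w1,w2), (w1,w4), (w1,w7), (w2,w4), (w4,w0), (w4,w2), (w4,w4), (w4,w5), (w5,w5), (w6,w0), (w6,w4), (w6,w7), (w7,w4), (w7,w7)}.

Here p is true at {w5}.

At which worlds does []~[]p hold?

{w1, w2, w3, w6, w7}

w0: successors {w0, w2, w3, w6}; ~[]p there: w0:T, w2:T, w3:F, w6:T. ✗
w1: successors {w2, w4, w7}; ~[]p there: w2:T, w4:T, w7:T. ✓
w2: successors {w4}; ~[]p there: w4:T. ✓
w3: no successors, so []~[]p holds vacuously. ✓
w4: successors {w0, w2, w4, w5}; ~[]p there: w0:T, w2:T, w4:T, w5:F. ✗
w5: successors {w5}; ~[]p there: w5:F. ✗
w6: successors {w0, w4, w7}; ~[]p there: w0:T, w4:T, w7:T. ✓
w7: successors {w4, w7}; ~[]p there: w4:T, w7:T. ✓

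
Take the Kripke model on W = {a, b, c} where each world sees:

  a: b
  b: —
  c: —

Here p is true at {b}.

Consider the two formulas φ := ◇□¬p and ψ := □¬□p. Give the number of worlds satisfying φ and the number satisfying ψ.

1 and 2

For ◇□¬p:
a: successors {b}; □¬p there: b:T. ✓
b: no successors, so ◇□¬p fails. ✗
c: no successors, so ◇□¬p fails. ✗
— 1 world.
For □¬□p:
a: successors {b}; ¬□p there: b:F. ✗
b: no successors, so □¬□p holds vacuously. ✓
c: no successors, so □¬□p holds vacuously. ✓
— 2 worlds.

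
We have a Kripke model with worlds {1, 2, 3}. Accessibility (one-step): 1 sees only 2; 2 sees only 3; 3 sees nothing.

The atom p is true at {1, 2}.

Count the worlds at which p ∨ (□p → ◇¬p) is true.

1: p is T, □p → ◇¬p is F. ✓
2: p is T, □p → ◇¬p is T. ✓
3: p is F, □p → ◇¬p is F. ✗
Satisfying worlds: {1, 2}.

2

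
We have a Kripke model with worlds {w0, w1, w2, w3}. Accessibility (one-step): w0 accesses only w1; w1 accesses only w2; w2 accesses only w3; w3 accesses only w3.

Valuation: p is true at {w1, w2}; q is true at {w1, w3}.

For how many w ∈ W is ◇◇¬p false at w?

1

w0: successors {w1}; ◇¬p there: w1:F. ✗
w1: successors {w2}; ◇¬p there: w2:T. ✓
w2: successors {w3}; ◇¬p there: w3:T. ✓
w3: successors {w3}; ◇¬p there: w3:T. ✓
Satisfying worlds: {w1, w2, w3}.
So ◇◇¬p fails at the other 1 world.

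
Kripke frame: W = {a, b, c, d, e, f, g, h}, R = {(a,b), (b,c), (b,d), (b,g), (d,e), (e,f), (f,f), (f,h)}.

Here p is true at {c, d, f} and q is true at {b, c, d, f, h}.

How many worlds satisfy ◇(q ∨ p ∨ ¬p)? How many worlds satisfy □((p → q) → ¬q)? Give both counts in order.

5 and 4

For ◇(q ∨ p ∨ ¬p):
a: successors {b}; q ∨ p ∨ ¬p there: b:T. ✓
b: successors {c, d, g}; q ∨ p ∨ ¬p there: c:T, d:T, g:T. ✓
c: no successors, so ◇(q ∨ p ∨ ¬p) fails. ✗
d: successors {e}; q ∨ p ∨ ¬p there: e:T. ✓
e: successors {f}; q ∨ p ∨ ¬p there: f:T. ✓
f: successors {f, h}; q ∨ p ∨ ¬p there: f:T, h:T. ✓
g: no successors, so ◇(q ∨ p ∨ ¬p) fails. ✗
h: no successors, so ◇(q ∨ p ∨ ¬p) fails. ✗
— 5 worlds.
For □((p → q) → ¬q):
a: successors {b}; (p → q) → ¬q there: b:F. ✗
b: successors {c, d, g}; (p → q) → ¬q there: c:F, d:F, g:T. ✗
c: no successors, so □((p → q) → ¬q) holds vacuously. ✓
d: successors {e}; (p → q) → ¬q there: e:T. ✓
e: successors {f}; (p → q) → ¬q there: f:F. ✗
f: successors {f, h}; (p → q) → ¬q there: f:F, h:F. ✗
g: no successors, so □((p → q) → ¬q) holds vacuously. ✓
h: no successors, so □((p → q) → ¬q) holds vacuously. ✓
— 4 worlds.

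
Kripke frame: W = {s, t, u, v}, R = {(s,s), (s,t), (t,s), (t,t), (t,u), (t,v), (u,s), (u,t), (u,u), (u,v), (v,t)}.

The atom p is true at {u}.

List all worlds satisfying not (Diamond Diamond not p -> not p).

{u}

s: Diamond Diamond not p -> not p is T. ✗
t: Diamond Diamond not p -> not p is T. ✗
u: Diamond Diamond not p -> not p is F. ✓
v: Diamond Diamond not p -> not p is T. ✗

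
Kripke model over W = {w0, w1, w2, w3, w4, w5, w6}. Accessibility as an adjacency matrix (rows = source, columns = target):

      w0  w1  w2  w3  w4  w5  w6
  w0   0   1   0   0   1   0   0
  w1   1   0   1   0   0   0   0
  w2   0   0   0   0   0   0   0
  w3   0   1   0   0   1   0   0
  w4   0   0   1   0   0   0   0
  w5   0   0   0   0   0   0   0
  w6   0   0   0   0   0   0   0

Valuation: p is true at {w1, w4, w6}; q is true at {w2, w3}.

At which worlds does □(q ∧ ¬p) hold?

{w2, w4, w5, w6}

w0: successors {w1, w4}; q ∧ ¬p there: w1:F, w4:F. ✗
w1: successors {w0, w2}; q ∧ ¬p there: w0:F, w2:T. ✗
w2: no successors, so □(q ∧ ¬p) holds vacuously. ✓
w3: successors {w1, w4}; q ∧ ¬p there: w1:F, w4:F. ✗
w4: successors {w2}; q ∧ ¬p there: w2:T. ✓
w5: no successors, so □(q ∧ ¬p) holds vacuously. ✓
w6: no successors, so □(q ∧ ¬p) holds vacuously. ✓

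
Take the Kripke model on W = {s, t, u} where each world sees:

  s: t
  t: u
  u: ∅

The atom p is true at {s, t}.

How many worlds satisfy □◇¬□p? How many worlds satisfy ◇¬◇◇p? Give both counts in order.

For □◇¬□p:
s: successors {t}; ◇¬□p there: t:F. ✗
t: successors {u}; ◇¬□p there: u:F. ✗
u: no successors, so □◇¬□p holds vacuously. ✓
— 1 world.
For ◇¬◇◇p:
s: successors {t}; ¬◇◇p there: t:T. ✓
t: successors {u}; ¬◇◇p there: u:T. ✓
u: no successors, so ◇¬◇◇p fails. ✗
— 2 worlds.

1 and 2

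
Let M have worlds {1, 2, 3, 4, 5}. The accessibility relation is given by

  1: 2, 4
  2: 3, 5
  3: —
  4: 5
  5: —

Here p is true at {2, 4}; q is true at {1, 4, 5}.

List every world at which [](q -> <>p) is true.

{3, 5}

1: successors {2, 4}; q -> <>p there: 2:T, 4:F. ✗
2: successors {3, 5}; q -> <>p there: 3:T, 5:F. ✗
3: no successors, so [](q -> <>p) holds vacuously. ✓
4: successors {5}; q -> <>p there: 5:F. ✗
5: no successors, so [](q -> <>p) holds vacuously. ✓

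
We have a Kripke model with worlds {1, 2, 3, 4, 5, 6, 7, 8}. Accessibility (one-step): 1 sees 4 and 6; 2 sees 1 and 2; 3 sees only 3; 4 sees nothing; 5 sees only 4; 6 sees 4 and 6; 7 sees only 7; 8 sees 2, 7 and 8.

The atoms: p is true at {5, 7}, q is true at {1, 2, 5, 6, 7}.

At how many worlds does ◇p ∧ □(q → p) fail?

1: ◇p is F, □(q → p) is F. ✗
2: ◇p is F, □(q → p) is F. ✗
3: ◇p is F, □(q → p) is T. ✗
4: ◇p is F, □(q → p) is T. ✗
5: ◇p is F, □(q → p) is T. ✗
6: ◇p is F, □(q → p) is F. ✗
7: ◇p is T, □(q → p) is T. ✓
8: ◇p is T, □(q → p) is F. ✗
Satisfying worlds: {7}.
So ◇p ∧ □(q → p) fails at the other 7 worlds.

7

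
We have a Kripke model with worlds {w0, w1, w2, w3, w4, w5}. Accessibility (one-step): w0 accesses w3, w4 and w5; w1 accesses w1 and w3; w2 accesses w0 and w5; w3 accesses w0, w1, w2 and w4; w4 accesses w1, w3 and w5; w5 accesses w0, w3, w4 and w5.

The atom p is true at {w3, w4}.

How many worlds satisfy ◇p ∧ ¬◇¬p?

0

w0: ◇p is T, ¬◇¬p is F. ✗
w1: ◇p is T, ¬◇¬p is F. ✗
w2: ◇p is F, ¬◇¬p is F. ✗
w3: ◇p is T, ¬◇¬p is F. ✗
w4: ◇p is T, ¬◇¬p is F. ✗
w5: ◇p is T, ¬◇¬p is F. ✗
Satisfying worlds: ∅.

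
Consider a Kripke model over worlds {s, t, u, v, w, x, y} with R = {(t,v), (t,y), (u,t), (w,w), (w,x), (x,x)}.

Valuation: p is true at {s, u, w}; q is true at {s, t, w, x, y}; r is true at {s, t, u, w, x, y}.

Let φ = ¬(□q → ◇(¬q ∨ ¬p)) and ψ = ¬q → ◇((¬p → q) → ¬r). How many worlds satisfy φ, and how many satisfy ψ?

3 and 5

For ¬(□q → ◇(¬q ∨ ¬p)):
s: □q → ◇(¬q ∨ ¬p) is F. ✓
t: □q → ◇(¬q ∨ ¬p) is T. ✗
u: □q → ◇(¬q ∨ ¬p) is T. ✗
v: □q → ◇(¬q ∨ ¬p) is F. ✓
w: □q → ◇(¬q ∨ ¬p) is T. ✗
x: □q → ◇(¬q ∨ ¬p) is T. ✗
y: □q → ◇(¬q ∨ ¬p) is F. ✓
— 3 worlds.
For ¬q → ◇((¬p → q) → ¬r):
s: ¬q is F, ◇((¬p → q) → ¬r) is F. ✓
t: ¬q is F, ◇((¬p → q) → ¬r) is T. ✓
u: ¬q is T, ◇((¬p → q) → ¬r) is F. ✗
v: ¬q is T, ◇((¬p → q) → ¬r) is F. ✗
w: ¬q is F, ◇((¬p → q) → ¬r) is F. ✓
x: ¬q is F, ◇((¬p → q) → ¬r) is F. ✓
y: ¬q is F, ◇((¬p → q) → ¬r) is F. ✓
— 5 worlds.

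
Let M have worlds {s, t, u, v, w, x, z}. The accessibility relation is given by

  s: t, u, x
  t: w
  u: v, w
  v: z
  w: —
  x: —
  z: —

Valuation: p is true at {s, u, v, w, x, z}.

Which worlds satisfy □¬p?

{w, x, z}

s: successors {t, u, x}; ¬p there: t:T, u:F, x:F. ✗
t: successors {w}; ¬p there: w:F. ✗
u: successors {v, w}; ¬p there: v:F, w:F. ✗
v: successors {z}; ¬p there: z:F. ✗
w: no successors, so □¬p holds vacuously. ✓
x: no successors, so □¬p holds vacuously. ✓
z: no successors, so □¬p holds vacuously. ✓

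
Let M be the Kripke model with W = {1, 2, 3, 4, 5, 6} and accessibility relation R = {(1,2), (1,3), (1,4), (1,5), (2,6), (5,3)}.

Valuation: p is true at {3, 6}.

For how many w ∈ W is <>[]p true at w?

3

1: successors {2, 3, 4, 5}; []p there: 2:T, 3:T, 4:T, 5:T. ✓
2: successors {6}; []p there: 6:T. ✓
3: no successors, so <>[]p fails. ✗
4: no successors, so <>[]p fails. ✗
5: successors {3}; []p there: 3:T. ✓
6: no successors, so <>[]p fails. ✗
Satisfying worlds: {1, 2, 5}.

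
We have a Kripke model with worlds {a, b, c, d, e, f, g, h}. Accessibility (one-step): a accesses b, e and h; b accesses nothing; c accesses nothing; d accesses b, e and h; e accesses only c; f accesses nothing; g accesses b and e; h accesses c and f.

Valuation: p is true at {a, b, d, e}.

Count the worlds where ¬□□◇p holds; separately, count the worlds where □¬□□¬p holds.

For ¬□□◇p:
a: □□◇p is F. ✓
b: □□◇p is T. ✗
c: □□◇p is T. ✗
d: □□◇p is F. ✓
e: □□◇p is T. ✗
f: □□◇p is T. ✗
g: □□◇p is F. ✓
h: □□◇p is T. ✗
— 3 worlds.
For □¬□□¬p:
a: successors {b, e, h}; ¬□□¬p there: b:F, e:F, h:F. ✗
b: no successors, so □¬□□¬p holds vacuously. ✓
c: no successors, so □¬□□¬p holds vacuously. ✓
d: successors {b, e, h}; ¬□□¬p there: b:F, e:F, h:F. ✗
e: successors {c}; ¬□□¬p there: c:F. ✗
f: no successors, so □¬□□¬p holds vacuously. ✓
g: successors {b, e}; ¬□□¬p there: b:F, e:F. ✗
h: successors {c, f}; ¬□□¬p there: c:F, f:F. ✗
— 3 worlds.

3 and 3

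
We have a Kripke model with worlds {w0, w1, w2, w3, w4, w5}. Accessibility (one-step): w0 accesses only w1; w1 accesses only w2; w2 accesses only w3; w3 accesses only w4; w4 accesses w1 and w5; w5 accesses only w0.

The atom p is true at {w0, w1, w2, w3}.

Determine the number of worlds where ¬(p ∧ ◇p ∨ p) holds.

w0: p ∧ ◇p ∨ p is T. ✗
w1: p ∧ ◇p ∨ p is T. ✗
w2: p ∧ ◇p ∨ p is T. ✗
w3: p ∧ ◇p ∨ p is T. ✗
w4: p ∧ ◇p ∨ p is F. ✓
w5: p ∧ ◇p ∨ p is F. ✓
Satisfying worlds: {w4, w5}.

2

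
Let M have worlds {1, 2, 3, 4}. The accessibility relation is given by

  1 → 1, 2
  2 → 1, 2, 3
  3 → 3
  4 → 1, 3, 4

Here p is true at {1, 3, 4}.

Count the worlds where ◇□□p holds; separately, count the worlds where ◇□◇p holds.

3 and 4

For ◇□□p:
1: successors {1, 2}; □□p there: 1:F, 2:F. ✗
2: successors {1, 2, 3}; □□p there: 1:F, 2:F, 3:T. ✓
3: successors {3}; □□p there: 3:T. ✓
4: successors {1, 3, 4}; □□p there: 1:F, 3:T, 4:F. ✓
— 3 worlds.
For ◇□◇p:
1: successors {1, 2}; □◇p there: 1:T, 2:T. ✓
2: successors {1, 2, 3}; □◇p there: 1:T, 2:T, 3:T. ✓
3: successors {3}; □◇p there: 3:T. ✓
4: successors {1, 3, 4}; □◇p there: 1:T, 3:T, 4:T. ✓
— 4 worlds.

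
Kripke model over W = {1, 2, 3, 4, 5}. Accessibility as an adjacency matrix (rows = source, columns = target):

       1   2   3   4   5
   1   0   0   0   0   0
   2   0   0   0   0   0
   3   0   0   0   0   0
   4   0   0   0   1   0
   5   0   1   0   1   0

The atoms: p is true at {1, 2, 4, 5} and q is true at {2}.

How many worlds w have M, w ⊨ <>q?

1: no successors, so <>q fails. ✗
2: no successors, so <>q fails. ✗
3: no successors, so <>q fails. ✗
4: successors {4}; q there: 4:F. ✗
5: successors {2, 4}; q there: 2:T, 4:F. ✓
Satisfying worlds: {5}.

1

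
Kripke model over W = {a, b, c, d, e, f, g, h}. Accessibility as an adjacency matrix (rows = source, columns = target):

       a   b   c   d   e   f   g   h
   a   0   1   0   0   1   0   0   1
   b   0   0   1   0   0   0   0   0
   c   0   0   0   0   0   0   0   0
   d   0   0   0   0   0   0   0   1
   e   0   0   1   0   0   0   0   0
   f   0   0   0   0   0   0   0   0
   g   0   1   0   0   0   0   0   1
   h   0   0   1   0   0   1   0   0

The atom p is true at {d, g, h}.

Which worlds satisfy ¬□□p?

a: □□p is F. ✓
b: □□p is T. ✗
c: □□p is T. ✗
d: □□p is F. ✓
e: □□p is T. ✗
f: □□p is T. ✗
g: □□p is F. ✓
h: □□p is T. ✗

{a, d, g}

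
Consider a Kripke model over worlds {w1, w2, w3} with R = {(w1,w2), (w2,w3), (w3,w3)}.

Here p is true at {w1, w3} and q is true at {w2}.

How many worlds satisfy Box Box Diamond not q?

3

w1: successors {w2}; Box Diamond not q there: w2:T. ✓
w2: successors {w3}; Box Diamond not q there: w3:T. ✓
w3: successors {w3}; Box Diamond not q there: w3:T. ✓
Satisfying worlds: {w1, w2, w3}.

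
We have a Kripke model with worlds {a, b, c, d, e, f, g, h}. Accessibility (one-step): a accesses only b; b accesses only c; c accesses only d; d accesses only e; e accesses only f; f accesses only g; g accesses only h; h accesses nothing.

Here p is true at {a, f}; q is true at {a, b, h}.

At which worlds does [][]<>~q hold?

a: successors {b}; []<>~q there: b:T. ✓
b: successors {c}; []<>~q there: c:T. ✓
c: successors {d}; []<>~q there: d:T. ✓
d: successors {e}; []<>~q there: e:T. ✓
e: successors {f}; []<>~q there: f:F. ✗
f: successors {g}; []<>~q there: g:F. ✗
g: successors {h}; []<>~q there: h:T. ✓
h: no successors, so [][]<>~q holds vacuously. ✓

{a, b, c, d, g, h}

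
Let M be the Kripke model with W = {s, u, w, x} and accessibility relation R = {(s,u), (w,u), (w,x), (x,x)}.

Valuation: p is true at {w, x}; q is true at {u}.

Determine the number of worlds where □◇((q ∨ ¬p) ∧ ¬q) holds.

1

s: successors {u}; ◇((q ∨ ¬p) ∧ ¬q) there: u:F. ✗
u: no successors, so □◇((q ∨ ¬p) ∧ ¬q) holds vacuously. ✓
w: successors {u, x}; ◇((q ∨ ¬p) ∧ ¬q) there: u:F, x:F. ✗
x: successors {x}; ◇((q ∨ ¬p) ∧ ¬q) there: x:F. ✗
Satisfying worlds: {u}.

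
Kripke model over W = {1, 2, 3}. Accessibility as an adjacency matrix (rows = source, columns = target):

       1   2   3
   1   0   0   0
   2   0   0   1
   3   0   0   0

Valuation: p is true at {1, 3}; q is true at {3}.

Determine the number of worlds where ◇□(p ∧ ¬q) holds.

1

1: no successors, so ◇□(p ∧ ¬q) fails. ✗
2: successors {3}; □(p ∧ ¬q) there: 3:T. ✓
3: no successors, so ◇□(p ∧ ¬q) fails. ✗
Satisfying worlds: {2}.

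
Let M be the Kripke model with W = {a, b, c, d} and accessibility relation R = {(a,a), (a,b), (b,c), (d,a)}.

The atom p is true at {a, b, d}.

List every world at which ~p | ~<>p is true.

a: ~p is F, ~<>p is F. ✗
b: ~p is F, ~<>p is T. ✓
c: ~p is T, ~<>p is T. ✓
d: ~p is F, ~<>p is F. ✗

{b, c}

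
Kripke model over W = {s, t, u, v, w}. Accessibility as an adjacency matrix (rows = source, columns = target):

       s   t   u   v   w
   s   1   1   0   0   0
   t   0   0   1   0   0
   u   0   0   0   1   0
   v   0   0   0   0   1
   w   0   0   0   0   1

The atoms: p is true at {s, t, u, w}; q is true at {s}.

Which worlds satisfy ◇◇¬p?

s: successors {s, t}; ◇¬p there: s:F, t:F. ✗
t: successors {u}; ◇¬p there: u:T. ✓
u: successors {v}; ◇¬p there: v:F. ✗
v: successors {w}; ◇¬p there: w:F. ✗
w: successors {w}; ◇¬p there: w:F. ✗

{t}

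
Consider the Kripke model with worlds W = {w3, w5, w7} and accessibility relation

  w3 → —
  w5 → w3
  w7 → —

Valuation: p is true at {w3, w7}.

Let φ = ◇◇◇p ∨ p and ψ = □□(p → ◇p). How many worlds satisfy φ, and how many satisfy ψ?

2 and 3

For ◇◇◇p ∨ p:
w3: ◇◇◇p is F, p is T. ✓
w5: ◇◇◇p is F, p is F. ✗
w7: ◇◇◇p is F, p is T. ✓
— 2 worlds.
For □□(p → ◇p):
w3: no successors, so □□(p → ◇p) holds vacuously. ✓
w5: successors {w3}; □(p → ◇p) there: w3:T. ✓
w7: no successors, so □□(p → ◇p) holds vacuously. ✓
— 3 worlds.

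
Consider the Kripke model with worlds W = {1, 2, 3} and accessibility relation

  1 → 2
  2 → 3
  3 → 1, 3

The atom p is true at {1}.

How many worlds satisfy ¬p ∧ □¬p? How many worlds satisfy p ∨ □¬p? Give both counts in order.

1 and 2

For ¬p ∧ □¬p:
1: ¬p is F, □¬p is T. ✗
2: ¬p is T, □¬p is T. ✓
3: ¬p is T, □¬p is F. ✗
— 1 world.
For p ∨ □¬p:
1: p is T, □¬p is T. ✓
2: p is F, □¬p is T. ✓
3: p is F, □¬p is F. ✗
— 2 worlds.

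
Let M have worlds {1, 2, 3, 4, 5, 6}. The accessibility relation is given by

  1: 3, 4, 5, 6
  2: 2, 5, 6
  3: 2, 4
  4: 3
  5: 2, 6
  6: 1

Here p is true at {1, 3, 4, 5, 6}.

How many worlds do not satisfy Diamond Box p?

1

1: successors {3, 4, 5, 6}; Box p there: 3:F, 4:T, 5:F, 6:T. ✓
2: successors {2, 5, 6}; Box p there: 2:F, 5:F, 6:T. ✓
3: successors {2, 4}; Box p there: 2:F, 4:T. ✓
4: successors {3}; Box p there: 3:F. ✗
5: successors {2, 6}; Box p there: 2:F, 6:T. ✓
6: successors {1}; Box p there: 1:T. ✓
Satisfying worlds: {1, 2, 3, 5, 6}.
So Diamond Box p fails at the other 1 world.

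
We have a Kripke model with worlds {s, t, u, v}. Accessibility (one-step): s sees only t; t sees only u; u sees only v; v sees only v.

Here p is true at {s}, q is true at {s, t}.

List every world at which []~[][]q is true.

s: successors {t}; ~[][]q there: t:T. ✓
t: successors {u}; ~[][]q there: u:T. ✓
u: successors {v}; ~[][]q there: v:T. ✓
v: successors {v}; ~[][]q there: v:T. ✓

{s, t, u, v}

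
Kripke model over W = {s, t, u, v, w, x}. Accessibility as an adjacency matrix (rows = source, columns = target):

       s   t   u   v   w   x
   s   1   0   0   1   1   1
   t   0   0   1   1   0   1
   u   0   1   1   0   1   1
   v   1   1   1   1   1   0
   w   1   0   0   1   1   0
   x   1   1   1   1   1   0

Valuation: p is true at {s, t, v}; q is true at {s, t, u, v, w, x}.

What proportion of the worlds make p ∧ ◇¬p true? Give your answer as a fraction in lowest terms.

s: p is T, ◇¬p is T. ✓
t: p is T, ◇¬p is T. ✓
u: p is F, ◇¬p is T. ✗
v: p is T, ◇¬p is T. ✓
w: p is F, ◇¬p is T. ✗
x: p is F, ◇¬p is T. ✗
That's 3 of 6 worlds, so 3/6 = 1/2.

1/2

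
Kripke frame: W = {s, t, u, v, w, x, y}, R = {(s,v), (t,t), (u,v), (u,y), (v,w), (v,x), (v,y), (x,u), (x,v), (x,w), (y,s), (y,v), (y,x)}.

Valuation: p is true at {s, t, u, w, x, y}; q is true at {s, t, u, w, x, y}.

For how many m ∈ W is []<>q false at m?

s: successors {v}; <>q there: v:T. ✓
t: successors {t}; <>q there: t:T. ✓
u: successors {v, y}; <>q there: v:T, y:T. ✓
v: successors {w, x, y}; <>q there: w:F, x:T, y:T. ✗
w: no successors, so []<>q holds vacuously. ✓
x: successors {u, v, w}; <>q there: u:T, v:T, w:F. ✗
y: successors {s, v, x}; <>q there: s:F, v:T, x:T. ✗
Satisfying worlds: {s, t, u, w}.
So []<>q fails at the other 3 worlds.

3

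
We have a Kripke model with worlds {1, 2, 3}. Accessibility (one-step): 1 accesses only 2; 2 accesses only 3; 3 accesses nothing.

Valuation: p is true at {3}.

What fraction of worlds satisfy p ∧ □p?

1: p is F, □p is F. ✗
2: p is F, □p is T. ✗
3: p is T, □p is T. ✓
That's 1 of 3 worlds, so 1/3.

1/3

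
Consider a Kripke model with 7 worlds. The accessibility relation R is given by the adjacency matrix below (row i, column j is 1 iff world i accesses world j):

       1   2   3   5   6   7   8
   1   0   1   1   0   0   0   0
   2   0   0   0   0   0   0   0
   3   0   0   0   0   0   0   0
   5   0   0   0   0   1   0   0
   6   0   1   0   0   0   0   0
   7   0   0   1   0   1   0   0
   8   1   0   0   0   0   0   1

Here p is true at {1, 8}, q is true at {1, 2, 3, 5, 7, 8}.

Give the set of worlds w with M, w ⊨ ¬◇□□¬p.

1: ◇□□¬p is T. ✗
2: ◇□□¬p is F. ✓
3: ◇□□¬p is F. ✓
5: ◇□□¬p is T. ✗
6: ◇□□¬p is T. ✗
7: ◇□□¬p is T. ✗
8: ◇□□¬p is T. ✗

{2, 3}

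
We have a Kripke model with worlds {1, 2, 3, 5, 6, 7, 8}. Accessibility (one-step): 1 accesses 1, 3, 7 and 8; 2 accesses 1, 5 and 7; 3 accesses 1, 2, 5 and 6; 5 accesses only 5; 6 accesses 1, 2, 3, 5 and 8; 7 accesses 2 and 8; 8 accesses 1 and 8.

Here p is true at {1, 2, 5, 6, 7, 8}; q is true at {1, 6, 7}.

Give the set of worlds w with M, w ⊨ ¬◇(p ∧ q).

{5, 7}

1: ◇(p ∧ q) is T. ✗
2: ◇(p ∧ q) is T. ✗
3: ◇(p ∧ q) is T. ✗
5: ◇(p ∧ q) is F. ✓
6: ◇(p ∧ q) is T. ✗
7: ◇(p ∧ q) is F. ✓
8: ◇(p ∧ q) is T. ✗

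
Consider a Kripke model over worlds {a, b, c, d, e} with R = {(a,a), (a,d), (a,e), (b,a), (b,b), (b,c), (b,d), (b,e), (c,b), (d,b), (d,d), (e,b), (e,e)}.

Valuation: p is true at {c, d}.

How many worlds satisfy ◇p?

3

a: successors {a, d, e}; p there: a:F, d:T, e:F. ✓
b: successors {a, b, c, d, e}; p there: a:F, b:F, c:T, d:T, e:F. ✓
c: successors {b}; p there: b:F. ✗
d: successors {b, d}; p there: b:F, d:T. ✓
e: successors {b, e}; p there: b:F, e:F. ✗
Satisfying worlds: {a, b, d}.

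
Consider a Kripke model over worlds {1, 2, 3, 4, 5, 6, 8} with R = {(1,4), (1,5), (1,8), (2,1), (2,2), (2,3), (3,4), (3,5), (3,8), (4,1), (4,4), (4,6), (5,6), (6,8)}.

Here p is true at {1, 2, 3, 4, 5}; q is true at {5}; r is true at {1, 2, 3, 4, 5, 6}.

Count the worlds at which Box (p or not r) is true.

1: successors {4, 5, 8}; p or not r there: 4:T, 5:T, 8:T. ✓
2: successors {1, 2, 3}; p or not r there: 1:T, 2:T, 3:T. ✓
3: successors {4, 5, 8}; p or not r there: 4:T, 5:T, 8:T. ✓
4: successors {1, 4, 6}; p or not r there: 1:T, 4:T, 6:F. ✗
5: successors {6}; p or not r there: 6:F. ✗
6: successors {8}; p or not r there: 8:T. ✓
8: no successors, so Box (p or not r) holds vacuously. ✓
Satisfying worlds: {1, 2, 3, 6, 8}.

5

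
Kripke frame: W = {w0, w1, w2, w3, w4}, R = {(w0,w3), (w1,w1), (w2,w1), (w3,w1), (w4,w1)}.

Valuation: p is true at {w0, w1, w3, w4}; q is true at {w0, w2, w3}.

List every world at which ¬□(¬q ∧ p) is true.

w0: □(¬q ∧ p) is F. ✓
w1: □(¬q ∧ p) is T. ✗
w2: □(¬q ∧ p) is T. ✗
w3: □(¬q ∧ p) is T. ✗
w4: □(¬q ∧ p) is T. ✗

{w0}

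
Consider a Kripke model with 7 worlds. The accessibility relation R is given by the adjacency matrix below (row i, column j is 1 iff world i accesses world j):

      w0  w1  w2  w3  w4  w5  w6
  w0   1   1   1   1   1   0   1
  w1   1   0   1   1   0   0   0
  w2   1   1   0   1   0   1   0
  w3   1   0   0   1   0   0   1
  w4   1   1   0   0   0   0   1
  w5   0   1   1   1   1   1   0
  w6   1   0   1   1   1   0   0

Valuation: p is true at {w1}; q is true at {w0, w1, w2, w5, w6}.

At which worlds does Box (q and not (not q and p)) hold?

w0: successors {w0, w1, w2, w3, w4, w6}; q and not (not q and p) there: w0:T, w1:T, w2:T, w3:F, w4:F, w6:T. ✗
w1: successors {w0, w2, w3}; q and not (not q and p) there: w0:T, w2:T, w3:F. ✗
w2: successors {w0, w1, w3, w5}; q and not (not q and p) there: w0:T, w1:T, w3:F, w5:T. ✗
w3: successors {w0, w3, w6}; q and not (not q and p) there: w0:T, w3:F, w6:T. ✗
w4: successors {w0, w1, w6}; q and not (not q and p) there: w0:T, w1:T, w6:T. ✓
w5: successors {w1, w2, w3, w4, w5}; q and not (not q and p) there: w1:T, w2:T, w3:F, w4:F, w5:T. ✗
w6: successors {w0, w2, w3, w4}; q and not (not q and p) there: w0:T, w2:T, w3:F, w4:F. ✗

{w4}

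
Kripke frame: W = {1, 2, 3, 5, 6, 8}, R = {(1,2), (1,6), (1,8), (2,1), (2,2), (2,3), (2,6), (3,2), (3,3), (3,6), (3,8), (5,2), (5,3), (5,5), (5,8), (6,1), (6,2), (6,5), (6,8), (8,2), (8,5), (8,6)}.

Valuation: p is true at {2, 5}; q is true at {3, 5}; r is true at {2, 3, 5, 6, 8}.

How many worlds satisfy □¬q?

1: successors {2, 6, 8}; ¬q there: 2:T, 6:T, 8:T. ✓
2: successors {1, 2, 3, 6}; ¬q there: 1:T, 2:T, 3:F, 6:T. ✗
3: successors {2, 3, 6, 8}; ¬q there: 2:T, 3:F, 6:T, 8:T. ✗
5: successors {2, 3, 5, 8}; ¬q there: 2:T, 3:F, 5:F, 8:T. ✗
6: successors {1, 2, 5, 8}; ¬q there: 1:T, 2:T, 5:F, 8:T. ✗
8: successors {2, 5, 6}; ¬q there: 2:T, 5:F, 6:T. ✗
Satisfying worlds: {1}.

1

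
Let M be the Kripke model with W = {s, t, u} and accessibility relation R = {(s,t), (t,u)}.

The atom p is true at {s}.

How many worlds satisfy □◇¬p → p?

2

s: □◇¬p is T, p is T. ✓
t: □◇¬p is F, p is F. ✓
u: □◇¬p is T, p is F. ✗
Satisfying worlds: {s, t}.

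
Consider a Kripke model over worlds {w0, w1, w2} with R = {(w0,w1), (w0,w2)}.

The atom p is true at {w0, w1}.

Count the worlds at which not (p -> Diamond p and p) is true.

w0: p -> Diamond p and p is T. ✗
w1: p -> Diamond p and p is F. ✓
w2: p -> Diamond p and p is T. ✗
Satisfying worlds: {w1}.

1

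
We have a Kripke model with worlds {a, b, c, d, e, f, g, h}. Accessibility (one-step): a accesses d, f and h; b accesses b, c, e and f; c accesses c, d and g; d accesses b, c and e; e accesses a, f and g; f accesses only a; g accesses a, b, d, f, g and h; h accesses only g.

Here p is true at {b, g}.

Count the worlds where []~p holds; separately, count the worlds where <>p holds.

2 and 6

For []~p:
a: successors {d, f, h}; ~p there: d:T, f:T, h:T. ✓
b: successors {b, c, e, f}; ~p there: b:F, c:T, e:T, f:T. ✗
c: successors {c, d, g}; ~p there: c:T, d:T, g:F. ✗
d: successors {b, c, e}; ~p there: b:F, c:T, e:T. ✗
e: successors {a, f, g}; ~p there: a:T, f:T, g:F. ✗
f: successors {a}; ~p there: a:T. ✓
g: successors {a, b, d, f, g, h}; ~p there: a:T, b:F, d:T, f:T, g:F, h:T. ✗
h: successors {g}; ~p there: g:F. ✗
— 2 worlds.
For <>p:
a: successors {d, f, h}; p there: d:F, f:F, h:F. ✗
b: successors {b, c, e, f}; p there: b:T, c:F, e:F, f:F. ✓
c: successors {c, d, g}; p there: c:F, d:F, g:T. ✓
d: successors {b, c, e}; p there: b:T, c:F, e:F. ✓
e: successors {a, f, g}; p there: a:F, f:F, g:T. ✓
f: successors {a}; p there: a:F. ✗
g: successors {a, b, d, f, g, h}; p there: a:F, b:T, d:F, f:F, g:T, h:F. ✓
h: successors {g}; p there: g:T. ✓
— 6 worlds.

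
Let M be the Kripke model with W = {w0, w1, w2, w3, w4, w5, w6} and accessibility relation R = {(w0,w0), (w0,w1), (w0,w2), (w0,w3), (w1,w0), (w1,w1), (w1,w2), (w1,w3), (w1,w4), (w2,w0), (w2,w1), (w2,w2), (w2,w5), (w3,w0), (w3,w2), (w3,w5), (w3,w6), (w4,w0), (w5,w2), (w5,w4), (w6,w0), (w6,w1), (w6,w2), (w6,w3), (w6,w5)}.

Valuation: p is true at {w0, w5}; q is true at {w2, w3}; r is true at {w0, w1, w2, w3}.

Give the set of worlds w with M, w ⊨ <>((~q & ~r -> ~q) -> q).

w0: successors {w0, w1, w2, w3}; (~q & ~r -> ~q) -> q there: w0:F, w1:F, w2:T, w3:T. ✓
w1: successors {w0, w1, w2, w3, w4}; (~q & ~r -> ~q) -> q there: w0:F, w1:F, w2:T, w3:T, w4:F. ✓
w2: successors {w0, w1, w2, w5}; (~q & ~r -> ~q) -> q there: w0:F, w1:F, w2:T, w5:F. ✓
w3: successors {w0, w2, w5, w6}; (~q & ~r -> ~q) -> q there: w0:F, w2:T, w5:F, w6:F. ✓
w4: successors {w0}; (~q & ~r -> ~q) -> q there: w0:F. ✗
w5: successors {w2, w4}; (~q & ~r -> ~q) -> q there: w2:T, w4:F. ✓
w6: successors {w0, w1, w2, w3, w5}; (~q & ~r -> ~q) -> q there: w0:F, w1:F, w2:T, w3:T, w5:F. ✓

{w0, w1, w2, w3, w5, w6}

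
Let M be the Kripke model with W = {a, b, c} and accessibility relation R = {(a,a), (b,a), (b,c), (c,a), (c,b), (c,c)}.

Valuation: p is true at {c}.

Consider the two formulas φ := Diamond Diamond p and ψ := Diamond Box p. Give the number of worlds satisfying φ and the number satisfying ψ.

For Diamond Diamond p:
a: successors {a}; Diamond p there: a:F. ✗
b: successors {a, c}; Diamond p there: a:F, c:T. ✓
c: successors {a, b, c}; Diamond p there: a:F, b:T, c:T. ✓
— 2 worlds.
For Diamond Box p:
a: successors {a}; Box p there: a:F. ✗
b: successors {a, c}; Box p there: a:F, c:F. ✗
c: successors {a, b, c}; Box p there: a:F, b:F, c:F. ✗
— 0 worlds.

2 and 0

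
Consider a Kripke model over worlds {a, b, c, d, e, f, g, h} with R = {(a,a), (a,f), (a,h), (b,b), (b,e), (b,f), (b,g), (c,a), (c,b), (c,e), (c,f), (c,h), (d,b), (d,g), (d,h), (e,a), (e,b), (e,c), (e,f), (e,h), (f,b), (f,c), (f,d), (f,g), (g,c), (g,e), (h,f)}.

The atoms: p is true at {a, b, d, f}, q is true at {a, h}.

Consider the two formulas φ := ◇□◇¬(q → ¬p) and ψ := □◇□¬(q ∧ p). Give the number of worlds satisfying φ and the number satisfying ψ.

3 and 5

For ◇□◇¬(q → ¬p):
a: successors {a, f, h}; □◇¬(q → ¬p) there: a:F, f:F, h:F. ✗
b: successors {b, e, f, g}; □◇¬(q → ¬p) there: b:F, e:F, f:F, g:T. ✓
c: successors {a, b, e, f, h}; □◇¬(q → ¬p) there: a:F, b:F, e:F, f:F, h:F. ✗
d: successors {b, g, h}; □◇¬(q → ¬p) there: b:F, g:T, h:F. ✓
e: successors {a, b, c, f, h}; □◇¬(q → ¬p) there: a:F, b:F, c:F, f:F, h:F. ✗
f: successors {b, c, d, g}; □◇¬(q → ¬p) there: b:F, c:F, d:F, g:T. ✓
g: successors {c, e}; □◇¬(q → ¬p) there: c:F, e:F. ✗
h: successors {f}; □◇¬(q → ¬p) there: f:F. ✗
— 3 worlds.
For □◇□¬(q ∧ p):
a: successors {a, f, h}; ◇□¬(q ∧ p) there: a:T, f:T, h:T. ✓
b: successors {b, e, f, g}; ◇□¬(q ∧ p) there: b:T, e:T, f:T, g:F. ✗
c: successors {a, b, e, f, h}; ◇□¬(q ∧ p) there: a:T, b:T, e:T, f:T, h:T. ✓
d: successors {b, g, h}; ◇□¬(q ∧ p) there: b:T, g:F, h:T. ✗
e: successors {a, b, c, f, h}; ◇□¬(q ∧ p) there: a:T, b:T, c:T, f:T, h:T. ✓
f: successors {b, c, d, g}; ◇□¬(q ∧ p) there: b:T, c:T, d:T, g:F. ✗
g: successors {c, e}; ◇□¬(q ∧ p) there: c:T, e:T. ✓
h: successors {f}; ◇□¬(q ∧ p) there: f:T. ✓
— 5 worlds.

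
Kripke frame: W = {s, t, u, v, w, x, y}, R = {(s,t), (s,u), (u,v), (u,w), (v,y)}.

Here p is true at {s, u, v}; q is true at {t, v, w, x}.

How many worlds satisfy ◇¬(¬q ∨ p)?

s: successors {t, u}; ¬(¬q ∨ p) there: t:T, u:F. ✓
t: no successors, so ◇¬(¬q ∨ p) fails. ✗
u: successors {v, w}; ¬(¬q ∨ p) there: v:F, w:T. ✓
v: successors {y}; ¬(¬q ∨ p) there: y:F. ✗
w: no successors, so ◇¬(¬q ∨ p) fails. ✗
x: no successors, so ◇¬(¬q ∨ p) fails. ✗
y: no successors, so ◇¬(¬q ∨ p) fails. ✗
Satisfying worlds: {s, u}.

2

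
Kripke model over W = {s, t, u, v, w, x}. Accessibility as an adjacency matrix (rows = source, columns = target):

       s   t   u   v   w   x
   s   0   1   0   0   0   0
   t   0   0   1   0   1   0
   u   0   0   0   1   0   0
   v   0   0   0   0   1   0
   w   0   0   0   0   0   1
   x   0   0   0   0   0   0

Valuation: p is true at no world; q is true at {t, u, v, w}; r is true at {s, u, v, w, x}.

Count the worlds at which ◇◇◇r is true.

s: successors {t}; ◇◇r there: t:T. ✓
t: successors {u, w}; ◇◇r there: u:T, w:F. ✓
u: successors {v}; ◇◇r there: v:T. ✓
v: successors {w}; ◇◇r there: w:F. ✗
w: successors {x}; ◇◇r there: x:F. ✗
x: no successors, so ◇◇◇r fails. ✗
Satisfying worlds: {s, t, u}.

3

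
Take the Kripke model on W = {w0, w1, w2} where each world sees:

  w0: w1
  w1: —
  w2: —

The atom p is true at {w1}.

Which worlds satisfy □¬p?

{w1, w2}

w0: successors {w1}; ¬p there: w1:F. ✗
w1: no successors, so □¬p holds vacuously. ✓
w2: no successors, so □¬p holds vacuously. ✓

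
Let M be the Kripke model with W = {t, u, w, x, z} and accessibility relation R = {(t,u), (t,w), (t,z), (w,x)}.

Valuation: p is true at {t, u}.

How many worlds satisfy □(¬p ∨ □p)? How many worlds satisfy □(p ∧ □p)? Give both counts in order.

5 and 3

For □(¬p ∨ □p):
t: successors {u, w, z}; ¬p ∨ □p there: u:T, w:T, z:T. ✓
u: no successors, so □(¬p ∨ □p) holds vacuously. ✓
w: successors {x}; ¬p ∨ □p there: x:T. ✓
x: no successors, so □(¬p ∨ □p) holds vacuously. ✓
z: no successors, so □(¬p ∨ □p) holds vacuously. ✓
— 5 worlds.
For □(p ∧ □p):
t: successors {u, w, z}; p ∧ □p there: u:T, w:F, z:F. ✗
u: no successors, so □(p ∧ □p) holds vacuously. ✓
w: successors {x}; p ∧ □p there: x:F. ✗
x: no successors, so □(p ∧ □p) holds vacuously. ✓
z: no successors, so □(p ∧ □p) holds vacuously. ✓
— 3 worlds.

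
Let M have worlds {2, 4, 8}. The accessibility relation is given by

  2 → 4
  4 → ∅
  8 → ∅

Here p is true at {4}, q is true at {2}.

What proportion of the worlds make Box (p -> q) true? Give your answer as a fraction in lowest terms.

2: successors {4}; p -> q there: 4:F. ✗
4: no successors, so Box (p -> q) holds vacuously. ✓
8: no successors, so Box (p -> q) holds vacuously. ✓
That's 2 of 3 worlds, so 2/3.

2/3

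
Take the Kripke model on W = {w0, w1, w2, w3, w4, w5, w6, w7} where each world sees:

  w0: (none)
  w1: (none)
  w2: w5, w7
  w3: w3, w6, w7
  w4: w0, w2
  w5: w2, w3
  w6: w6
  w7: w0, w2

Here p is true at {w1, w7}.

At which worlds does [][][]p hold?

{w0, w1}

w0: no successors, so [][][]p holds vacuously. ✓
w1: no successors, so [][][]p holds vacuously. ✓
w2: successors {w5, w7}; [][]p there: w5:F, w7:F. ✗
w3: successors {w3, w6, w7}; [][]p there: w3:F, w6:F, w7:F. ✗
w4: successors {w0, w2}; [][]p there: w0:T, w2:F. ✗
w5: successors {w2, w3}; [][]p there: w2:F, w3:F. ✗
w6: successors {w6}; [][]p there: w6:F. ✗
w7: successors {w0, w2}; [][]p there: w0:T, w2:F. ✗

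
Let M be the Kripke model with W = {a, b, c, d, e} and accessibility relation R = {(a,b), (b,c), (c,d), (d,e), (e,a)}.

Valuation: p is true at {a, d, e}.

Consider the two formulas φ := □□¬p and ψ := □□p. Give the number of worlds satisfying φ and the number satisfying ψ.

2 and 3

For □□¬p:
a: successors {b}; □¬p there: b:T. ✓
b: successors {c}; □¬p there: c:F. ✗
c: successors {d}; □¬p there: d:F. ✗
d: successors {e}; □¬p there: e:F. ✗
e: successors {a}; □¬p there: a:T. ✓
— 2 worlds.
For □□p:
a: successors {b}; □p there: b:F. ✗
b: successors {c}; □p there: c:T. ✓
c: successors {d}; □p there: d:T. ✓
d: successors {e}; □p there: e:T. ✓
e: successors {a}; □p there: a:F. ✗
— 3 worlds.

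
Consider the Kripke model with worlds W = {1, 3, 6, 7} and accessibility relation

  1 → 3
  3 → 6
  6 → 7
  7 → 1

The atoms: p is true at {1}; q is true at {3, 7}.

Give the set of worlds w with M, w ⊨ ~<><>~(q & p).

∅

1: <><>~(q & p) is T. ✗
3: <><>~(q & p) is T. ✗
6: <><>~(q & p) is T. ✗
7: <><>~(q & p) is T. ✗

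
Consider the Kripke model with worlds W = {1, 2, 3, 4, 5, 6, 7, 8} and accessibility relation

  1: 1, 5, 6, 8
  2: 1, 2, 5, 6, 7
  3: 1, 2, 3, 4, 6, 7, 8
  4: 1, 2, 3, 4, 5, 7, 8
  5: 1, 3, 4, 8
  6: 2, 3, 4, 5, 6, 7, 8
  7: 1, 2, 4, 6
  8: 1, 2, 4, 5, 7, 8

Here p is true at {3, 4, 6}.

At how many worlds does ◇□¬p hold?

1: successors {1, 5, 6, 8}; □¬p there: 1:F, 5:F, 6:F, 8:F. ✗
2: successors {1, 2, 5, 6, 7}; □¬p there: 1:F, 2:F, 5:F, 6:F, 7:F. ✗
3: successors {1, 2, 3, 4, 6, 7, 8}; □¬p there: 1:F, 2:F, 3:F, 4:F, 6:F, 7:F, 8:F. ✗
4: successors {1, 2, 3, 4, 5, 7, 8}; □¬p there: 1:F, 2:F, 3:F, 4:F, 5:F, 7:F, 8:F. ✗
5: successors {1, 3, 4, 8}; □¬p there: 1:F, 3:F, 4:F, 8:F. ✗
6: successors {2, 3, 4, 5, 6, 7, 8}; □¬p there: 2:F, 3:F, 4:F, 5:F, 6:F, 7:F, 8:F. ✗
7: successors {1, 2, 4, 6}; □¬p there: 1:F, 2:F, 4:F, 6:F. ✗
8: successors {1, 2, 4, 5, 7, 8}; □¬p there: 1:F, 2:F, 4:F, 5:F, 7:F, 8:F. ✗
Satisfying worlds: ∅.

0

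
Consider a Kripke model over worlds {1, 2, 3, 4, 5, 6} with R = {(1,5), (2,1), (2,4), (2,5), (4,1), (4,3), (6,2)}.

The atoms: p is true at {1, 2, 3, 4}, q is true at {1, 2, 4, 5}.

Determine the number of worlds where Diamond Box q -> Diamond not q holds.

3

1: Diamond Box q is T, Diamond not q is F. ✗
2: Diamond Box q is T, Diamond not q is F. ✗
3: Diamond Box q is F, Diamond not q is F. ✓
4: Diamond Box q is T, Diamond not q is T. ✓
5: Diamond Box q is F, Diamond not q is F. ✓
6: Diamond Box q is T, Diamond not q is F. ✗
Satisfying worlds: {3, 4, 5}.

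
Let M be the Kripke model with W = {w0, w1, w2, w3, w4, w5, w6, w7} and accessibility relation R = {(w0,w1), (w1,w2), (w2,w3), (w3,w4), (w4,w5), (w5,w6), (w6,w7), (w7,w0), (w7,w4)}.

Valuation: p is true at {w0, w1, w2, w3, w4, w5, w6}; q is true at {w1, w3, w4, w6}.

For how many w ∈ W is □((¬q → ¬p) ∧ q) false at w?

4

w0: successors {w1}; (¬q → ¬p) ∧ q there: w1:T. ✓
w1: successors {w2}; (¬q → ¬p) ∧ q there: w2:F. ✗
w2: successors {w3}; (¬q → ¬p) ∧ q there: w3:T. ✓
w3: successors {w4}; (¬q → ¬p) ∧ q there: w4:T. ✓
w4: successors {w5}; (¬q → ¬p) ∧ q there: w5:F. ✗
w5: successors {w6}; (¬q → ¬p) ∧ q there: w6:T. ✓
w6: successors {w7}; (¬q → ¬p) ∧ q there: w7:F. ✗
w7: successors {w0, w4}; (¬q → ¬p) ∧ q there: w0:F, w4:T. ✗
Satisfying worlds: {w0, w2, w3, w5}.
So □((¬q → ¬p) ∧ q) fails at the other 4 worlds.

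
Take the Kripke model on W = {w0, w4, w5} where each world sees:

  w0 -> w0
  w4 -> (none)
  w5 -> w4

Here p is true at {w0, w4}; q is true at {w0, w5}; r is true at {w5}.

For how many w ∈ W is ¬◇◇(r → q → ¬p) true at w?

w0: ◇◇(r → q → ¬p) is T. ✗
w4: ◇◇(r → q → ¬p) is F. ✓
w5: ◇◇(r → q → ¬p) is F. ✓
Satisfying worlds: {w4, w5}.

2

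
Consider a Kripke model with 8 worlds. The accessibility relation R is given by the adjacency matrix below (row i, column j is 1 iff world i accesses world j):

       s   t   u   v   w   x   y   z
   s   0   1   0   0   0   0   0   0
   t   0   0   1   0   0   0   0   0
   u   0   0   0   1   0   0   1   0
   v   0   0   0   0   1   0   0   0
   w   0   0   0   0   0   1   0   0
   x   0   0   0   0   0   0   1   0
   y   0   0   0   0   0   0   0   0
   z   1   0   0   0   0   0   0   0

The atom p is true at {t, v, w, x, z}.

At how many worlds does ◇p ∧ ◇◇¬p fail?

s: ◇p is T, ◇◇¬p is T. ✓
t: ◇p is F, ◇◇¬p is T. ✗
u: ◇p is T, ◇◇¬p is F. ✗
v: ◇p is T, ◇◇¬p is F. ✗
w: ◇p is T, ◇◇¬p is T. ✓
x: ◇p is F, ◇◇¬p is F. ✗
y: ◇p is F, ◇◇¬p is F. ✗
z: ◇p is F, ◇◇¬p is F. ✗
Satisfying worlds: {s, w}.
So ◇p ∧ ◇◇¬p fails at the other 6 worlds.

6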